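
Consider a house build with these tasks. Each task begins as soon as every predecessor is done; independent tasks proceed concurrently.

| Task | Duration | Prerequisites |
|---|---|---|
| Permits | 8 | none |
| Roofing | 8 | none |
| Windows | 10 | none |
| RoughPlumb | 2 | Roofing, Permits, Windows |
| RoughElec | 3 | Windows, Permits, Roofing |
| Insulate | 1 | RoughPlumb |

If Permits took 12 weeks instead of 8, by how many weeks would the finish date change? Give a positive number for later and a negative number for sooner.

Baseline: Windows→RoughPlumb→Insulate = 10+2+1 = 13 → 13 weeks.
The longest path through Permits is only 11 weeks, so Permits has float 2.
Now Permits→RoughPlumb→Insulate = 12+2+1 = 15 is longest, so the finish becomes 15 weeks.
Change in finish: 15 − 13 = +2 weeks.

2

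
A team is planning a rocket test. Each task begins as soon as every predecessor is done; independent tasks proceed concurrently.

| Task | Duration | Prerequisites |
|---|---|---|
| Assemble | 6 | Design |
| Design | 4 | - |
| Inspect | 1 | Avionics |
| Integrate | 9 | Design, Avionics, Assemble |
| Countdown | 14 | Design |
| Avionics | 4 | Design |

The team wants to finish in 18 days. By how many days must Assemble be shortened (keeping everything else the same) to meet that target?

1

Current finish: 19 days; target: 18.
Assemble is on every critical path, so each day cut from Assemble cuts the finish by one (this holds down to a finish of 18).
Need 19 − 18 = 1 day off Assemble → Assemble becomes 5 days, finish becomes 18.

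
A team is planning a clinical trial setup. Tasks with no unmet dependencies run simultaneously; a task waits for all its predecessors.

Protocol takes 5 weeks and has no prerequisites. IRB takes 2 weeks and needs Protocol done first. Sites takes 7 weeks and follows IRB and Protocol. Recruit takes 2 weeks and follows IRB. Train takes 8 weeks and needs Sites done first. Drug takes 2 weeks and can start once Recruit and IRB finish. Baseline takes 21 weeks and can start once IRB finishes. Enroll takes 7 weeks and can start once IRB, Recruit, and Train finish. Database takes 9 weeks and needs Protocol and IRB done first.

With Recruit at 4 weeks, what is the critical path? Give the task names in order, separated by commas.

As given, the longest chain is Protocol→IRB→Sites→Train→Enroll = 5+2+7+8+7 = 29, so the finish is 29 weeks.
The longest path through Recruit is only 16 weeks, so Recruit has float 13.
That remains the longest chain; total 29 weeks.

Protocol, IRB, Sites, Train, Enroll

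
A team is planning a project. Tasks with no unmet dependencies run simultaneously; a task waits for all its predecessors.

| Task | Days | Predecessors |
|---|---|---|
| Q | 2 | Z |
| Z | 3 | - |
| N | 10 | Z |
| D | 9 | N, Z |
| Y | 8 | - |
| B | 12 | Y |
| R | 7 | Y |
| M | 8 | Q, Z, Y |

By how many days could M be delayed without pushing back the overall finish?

6

Critical path: Z→N→D = 3+10+9 = 22, so the finish is 22 days.
M finishes as early as 16 and must finish by 22.
Float = 22 − 16 = 6.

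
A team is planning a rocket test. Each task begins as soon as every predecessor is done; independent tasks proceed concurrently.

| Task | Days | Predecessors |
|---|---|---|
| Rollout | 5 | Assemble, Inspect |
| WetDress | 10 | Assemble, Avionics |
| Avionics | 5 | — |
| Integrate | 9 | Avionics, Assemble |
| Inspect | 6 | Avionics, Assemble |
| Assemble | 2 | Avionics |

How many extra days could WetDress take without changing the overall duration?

The longest chain is Avionics→Assemble→Inspect→Rollout = 5+2+6+5 = 18; overall finish 18 days.
WetDress finishes as early as 17 and must finish by 18.
Slack of WetDress = 8 − 7 = 1 day.

1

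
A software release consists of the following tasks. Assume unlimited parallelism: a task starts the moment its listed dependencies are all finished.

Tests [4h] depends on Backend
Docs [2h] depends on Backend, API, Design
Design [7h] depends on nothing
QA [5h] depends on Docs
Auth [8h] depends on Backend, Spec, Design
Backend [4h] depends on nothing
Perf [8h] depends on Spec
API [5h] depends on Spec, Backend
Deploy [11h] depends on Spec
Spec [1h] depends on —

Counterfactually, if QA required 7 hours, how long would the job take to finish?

The binding path is Backend→API→Docs→QA = 4+5+2+5 = 16; finish at 16 hours.
QA lies on that path, so at 7 hours the path becomes 18 hours.
The critical path is still Backend→API→Docs→QA; finish is now 18 hours.

18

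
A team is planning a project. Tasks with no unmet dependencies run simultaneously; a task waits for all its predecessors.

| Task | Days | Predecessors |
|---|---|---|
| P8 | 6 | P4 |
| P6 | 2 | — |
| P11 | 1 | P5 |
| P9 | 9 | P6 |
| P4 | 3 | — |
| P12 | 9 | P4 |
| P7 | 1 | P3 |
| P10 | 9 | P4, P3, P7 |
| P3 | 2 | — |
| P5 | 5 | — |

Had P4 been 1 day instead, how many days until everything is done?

Baseline: P4→P10 = 3+9 = 12 → 12 days.
Since P4 is critical, the -2 change carries straight to that chain (now 10 days).
The binding chain switches to P3→P7→P10 = 2+1+9 = 12; finish 12 days.

12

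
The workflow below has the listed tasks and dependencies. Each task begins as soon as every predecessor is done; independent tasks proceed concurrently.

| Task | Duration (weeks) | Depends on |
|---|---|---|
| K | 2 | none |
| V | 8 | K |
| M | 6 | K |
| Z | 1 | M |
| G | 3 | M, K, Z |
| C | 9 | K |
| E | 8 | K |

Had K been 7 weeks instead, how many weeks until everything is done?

17

Baseline: K→M→Z→G = 2+6+1+3 = 12 → 12 weeks.
Since K is critical, the +5 change carries straight to that chain (now 17 weeks).
No other chain overtakes it, so the finish is 17 weeks.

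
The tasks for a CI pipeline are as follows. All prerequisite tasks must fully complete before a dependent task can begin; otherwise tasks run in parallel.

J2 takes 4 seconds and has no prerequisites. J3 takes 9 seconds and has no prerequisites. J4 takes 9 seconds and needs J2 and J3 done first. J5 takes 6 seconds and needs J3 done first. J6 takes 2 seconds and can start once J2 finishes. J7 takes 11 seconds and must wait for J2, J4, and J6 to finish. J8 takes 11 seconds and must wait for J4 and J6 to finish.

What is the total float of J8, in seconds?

0

Critical path: J3→J4→J7 = 9+9+11 = 29, so the finish is 29 seconds.
J8 finishes as early as 29 and must finish by 29.
Float = 29 − 29 = 0.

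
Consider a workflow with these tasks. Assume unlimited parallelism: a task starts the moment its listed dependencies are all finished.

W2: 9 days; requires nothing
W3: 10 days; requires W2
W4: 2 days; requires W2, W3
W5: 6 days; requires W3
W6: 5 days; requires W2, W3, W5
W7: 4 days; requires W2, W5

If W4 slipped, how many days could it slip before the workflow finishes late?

9

The longest chain is W2→W3→W5→W6 = 9+10+6+5 = 30; overall finish 30 days.
W4 finishes as early as 21 and must finish by 30.
Slack of W4 = 28 − 19 = 9 days.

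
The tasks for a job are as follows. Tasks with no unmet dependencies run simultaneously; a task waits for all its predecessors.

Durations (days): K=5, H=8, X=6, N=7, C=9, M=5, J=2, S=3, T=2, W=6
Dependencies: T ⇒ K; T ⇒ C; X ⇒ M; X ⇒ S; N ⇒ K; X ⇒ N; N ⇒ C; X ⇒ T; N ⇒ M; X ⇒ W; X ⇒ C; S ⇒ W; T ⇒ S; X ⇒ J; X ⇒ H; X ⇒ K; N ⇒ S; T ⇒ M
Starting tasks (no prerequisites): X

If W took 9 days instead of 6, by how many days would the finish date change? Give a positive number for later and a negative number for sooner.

3

As given, the longest chain is X→N→S→W = 6+7+3+6 = 22, so the finish is 22 days.
W is on the critical path; changing it to 9 makes that path 25 days.
That remains the longest chain; total 25 days.
Change in finish: 25 − 22 = +3 days.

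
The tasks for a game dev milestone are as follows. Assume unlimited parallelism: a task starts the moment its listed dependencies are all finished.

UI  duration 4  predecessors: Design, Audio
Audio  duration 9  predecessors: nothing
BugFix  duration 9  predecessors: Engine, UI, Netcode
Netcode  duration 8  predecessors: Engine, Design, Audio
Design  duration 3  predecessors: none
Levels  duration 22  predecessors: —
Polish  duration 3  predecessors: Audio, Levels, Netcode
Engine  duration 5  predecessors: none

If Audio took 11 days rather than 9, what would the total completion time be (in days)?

28

Baseline: Audio→Netcode→BugFix = 9+8+9 = 26 → 26 days.
Audio is on the critical path; changing it to 11 makes that path 28 days.
That remains the longest chain; total 28 days.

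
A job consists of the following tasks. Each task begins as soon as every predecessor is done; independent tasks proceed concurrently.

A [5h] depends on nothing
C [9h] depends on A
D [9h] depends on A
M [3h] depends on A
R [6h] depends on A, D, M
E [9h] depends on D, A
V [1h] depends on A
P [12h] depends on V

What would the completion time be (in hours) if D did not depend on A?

18

Original critical path: A→D→E = 5+9+9 = 23 ⇒ 23 hours.
Without A→D, D's earliest start moves from 5 to 0.
The longest chain is now A→V→P = 5+1+12 = 18, so the schedule takes 18 hours.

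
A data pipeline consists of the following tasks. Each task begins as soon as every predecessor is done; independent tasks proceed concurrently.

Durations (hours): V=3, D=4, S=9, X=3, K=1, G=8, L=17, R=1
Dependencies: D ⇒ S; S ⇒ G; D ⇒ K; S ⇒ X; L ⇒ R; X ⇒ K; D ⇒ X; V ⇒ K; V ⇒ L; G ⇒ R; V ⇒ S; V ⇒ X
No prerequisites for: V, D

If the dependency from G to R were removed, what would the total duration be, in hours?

21

With the dependency in place, D→S→G→R = 4+9+8+1 = 22 sets the finish at 22 hours.
Without G→R, R's earliest start moves from 21 to 20.
The longest chain is now V→L→R = 3+17+1 = 21, so the project takes 21 hours.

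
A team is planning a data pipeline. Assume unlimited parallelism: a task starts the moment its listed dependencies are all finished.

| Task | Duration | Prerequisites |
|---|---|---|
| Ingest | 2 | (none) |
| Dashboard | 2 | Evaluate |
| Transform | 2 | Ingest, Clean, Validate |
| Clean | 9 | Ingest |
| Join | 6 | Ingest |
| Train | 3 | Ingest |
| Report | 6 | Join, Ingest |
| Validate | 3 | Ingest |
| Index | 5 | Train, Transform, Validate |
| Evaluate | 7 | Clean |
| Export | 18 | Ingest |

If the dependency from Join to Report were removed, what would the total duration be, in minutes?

Original critical path: Ingest→Clean→Evaluate→Dashboard = 2+9+7+2 = 20 ⇒ 20 minutes.
Without Join→Report, Report's earliest start moves from 8 to 2.
New critical path: Ingest→Clean→Evaluate→Dashboard = 2+9+7+2 = 20 ⇒ 20 minutes.

20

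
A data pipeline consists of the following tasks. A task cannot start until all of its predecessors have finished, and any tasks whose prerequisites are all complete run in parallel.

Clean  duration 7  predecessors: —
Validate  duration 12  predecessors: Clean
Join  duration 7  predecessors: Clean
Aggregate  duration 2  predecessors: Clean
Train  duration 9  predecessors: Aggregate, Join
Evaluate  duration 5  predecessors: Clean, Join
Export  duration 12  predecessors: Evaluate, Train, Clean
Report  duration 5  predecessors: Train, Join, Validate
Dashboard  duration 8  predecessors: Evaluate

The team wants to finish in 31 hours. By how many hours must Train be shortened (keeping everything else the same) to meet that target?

4

Current finish: 35 hours; target: 31.
Train is on every critical path, so each hour cut from Train cuts the finish by one (this holds down to a finish of 31).
Need 35 − 31 = 4 hours off Train → Train becomes 5 hours, finish becomes 31.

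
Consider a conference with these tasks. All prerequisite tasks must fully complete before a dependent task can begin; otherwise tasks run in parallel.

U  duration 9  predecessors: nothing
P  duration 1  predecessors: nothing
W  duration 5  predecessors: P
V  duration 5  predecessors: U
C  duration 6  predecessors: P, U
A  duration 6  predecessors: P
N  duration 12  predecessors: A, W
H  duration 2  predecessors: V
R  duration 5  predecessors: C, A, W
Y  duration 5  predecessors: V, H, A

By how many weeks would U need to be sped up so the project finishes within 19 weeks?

Current finish: 21 weeks; target: 19.
U is on every critical path, so each week cut from U cuts the finish by one (this holds down to a finish of 19).
Need 21 − 19 = 2 weeks off U → U becomes 7 weeks, finish becomes 19.

2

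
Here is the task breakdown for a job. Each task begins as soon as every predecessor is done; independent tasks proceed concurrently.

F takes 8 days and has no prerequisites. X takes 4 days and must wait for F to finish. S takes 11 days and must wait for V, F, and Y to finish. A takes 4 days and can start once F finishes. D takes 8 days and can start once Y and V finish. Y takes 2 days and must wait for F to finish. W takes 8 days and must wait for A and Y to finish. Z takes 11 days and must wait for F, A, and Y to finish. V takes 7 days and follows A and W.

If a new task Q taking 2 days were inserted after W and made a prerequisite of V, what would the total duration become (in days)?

40

Originally the schedule takes 38 days.
With Q inserted, V now waits for max(A, W, Q).
New critical path: F→A→W→Q→V→S = 8+4+8+2+7+11 = 40 ⇒ 40 days.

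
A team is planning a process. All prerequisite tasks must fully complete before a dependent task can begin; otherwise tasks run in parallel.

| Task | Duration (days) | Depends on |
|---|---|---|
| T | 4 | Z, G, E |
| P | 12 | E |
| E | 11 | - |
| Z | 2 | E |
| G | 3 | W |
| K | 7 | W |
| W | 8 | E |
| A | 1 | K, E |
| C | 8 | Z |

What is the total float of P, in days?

The longest chain is E→W→K→A = 11+8+7+1 = 27; overall finish 27 days.
Longest path through P: 23 days (earliest finish 23, latest finish 27).
Slack of P = 15 − 11 = 4 days.

4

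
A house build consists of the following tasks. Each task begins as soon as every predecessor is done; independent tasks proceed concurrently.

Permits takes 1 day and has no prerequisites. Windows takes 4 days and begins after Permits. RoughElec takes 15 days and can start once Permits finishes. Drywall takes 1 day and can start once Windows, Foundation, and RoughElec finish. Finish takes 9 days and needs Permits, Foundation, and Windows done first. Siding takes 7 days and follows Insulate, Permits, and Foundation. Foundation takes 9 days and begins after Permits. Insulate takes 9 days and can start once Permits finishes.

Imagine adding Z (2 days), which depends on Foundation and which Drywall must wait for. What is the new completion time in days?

19

Originally the plan takes 19 days.
With Z inserted, Drywall now waits for max(Windows, Foundation, RoughElec, Z).
New critical path: Permits→Foundation→Finish = 1+9+9 = 19 ⇒ 19 days.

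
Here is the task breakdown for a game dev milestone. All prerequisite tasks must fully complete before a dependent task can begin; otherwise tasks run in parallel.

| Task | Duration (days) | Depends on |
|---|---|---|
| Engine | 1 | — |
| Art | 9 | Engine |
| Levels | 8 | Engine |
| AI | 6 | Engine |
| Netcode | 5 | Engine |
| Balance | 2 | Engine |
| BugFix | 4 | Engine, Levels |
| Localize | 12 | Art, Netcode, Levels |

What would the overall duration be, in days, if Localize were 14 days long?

24

The binding path is Engine→Art→Localize = 1+9+12 = 22; finish at 22 days.
Localize is on the critical path; changing it to 14 makes that path 24 days.
No other chain overtakes it, so the finish is 24 days.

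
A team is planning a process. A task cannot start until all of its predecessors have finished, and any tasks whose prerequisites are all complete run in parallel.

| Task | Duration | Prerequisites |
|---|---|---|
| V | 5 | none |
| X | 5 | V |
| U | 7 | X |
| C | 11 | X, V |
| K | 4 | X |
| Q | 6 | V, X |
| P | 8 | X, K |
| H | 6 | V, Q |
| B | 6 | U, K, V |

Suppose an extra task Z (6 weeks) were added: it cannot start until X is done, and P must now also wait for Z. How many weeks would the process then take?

24

Originally the process takes 23 weeks.
With Z inserted, P now waits for max(X, K, Z).
New critical path: V→X→Z→P = 5+5+6+8 = 24 ⇒ 24 weeks.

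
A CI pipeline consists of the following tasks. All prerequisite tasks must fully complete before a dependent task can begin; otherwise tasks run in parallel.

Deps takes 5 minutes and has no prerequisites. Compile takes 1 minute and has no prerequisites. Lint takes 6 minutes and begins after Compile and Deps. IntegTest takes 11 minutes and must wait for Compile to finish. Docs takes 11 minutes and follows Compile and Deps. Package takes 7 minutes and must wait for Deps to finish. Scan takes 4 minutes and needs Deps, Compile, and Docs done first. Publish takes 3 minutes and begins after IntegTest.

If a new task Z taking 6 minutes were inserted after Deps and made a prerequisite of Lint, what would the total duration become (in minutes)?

20

Originally the schedule takes 20 minutes.
With Z inserted, Lint now waits for max(Compile, Deps, Z).
New critical path: Deps→Docs→Scan = 5+11+4 = 20 ⇒ 20 minutes.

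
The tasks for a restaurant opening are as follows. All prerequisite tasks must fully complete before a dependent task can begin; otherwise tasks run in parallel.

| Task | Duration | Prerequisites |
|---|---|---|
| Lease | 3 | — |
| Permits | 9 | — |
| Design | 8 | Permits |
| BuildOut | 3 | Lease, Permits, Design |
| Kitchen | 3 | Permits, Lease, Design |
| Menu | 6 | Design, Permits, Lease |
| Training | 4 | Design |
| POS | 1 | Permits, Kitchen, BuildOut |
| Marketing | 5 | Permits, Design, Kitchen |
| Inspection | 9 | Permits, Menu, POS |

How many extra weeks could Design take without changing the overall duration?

0

Permits→Design→Menu→Inspection = 9+8+6+9 = 32 sets the makespan at 32 weeks.
Longest path through Design: 32 weeks (earliest finish 17, latest finish 17).
So Design can slip 17 − 17 = 0 weeks.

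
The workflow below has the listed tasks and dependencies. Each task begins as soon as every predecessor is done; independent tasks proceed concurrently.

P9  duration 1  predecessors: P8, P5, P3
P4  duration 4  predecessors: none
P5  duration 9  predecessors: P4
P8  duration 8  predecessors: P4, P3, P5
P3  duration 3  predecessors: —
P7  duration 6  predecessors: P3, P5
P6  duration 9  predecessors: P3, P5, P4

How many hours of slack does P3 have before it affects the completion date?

P4→P5→P6 = 4+9+9 = 22 sets the makespan at 22 hours.
Longest path through P3: 12 hours (earliest finish 3, latest finish 13).
So P3 can slip 13 − 3 = 10 hours.

10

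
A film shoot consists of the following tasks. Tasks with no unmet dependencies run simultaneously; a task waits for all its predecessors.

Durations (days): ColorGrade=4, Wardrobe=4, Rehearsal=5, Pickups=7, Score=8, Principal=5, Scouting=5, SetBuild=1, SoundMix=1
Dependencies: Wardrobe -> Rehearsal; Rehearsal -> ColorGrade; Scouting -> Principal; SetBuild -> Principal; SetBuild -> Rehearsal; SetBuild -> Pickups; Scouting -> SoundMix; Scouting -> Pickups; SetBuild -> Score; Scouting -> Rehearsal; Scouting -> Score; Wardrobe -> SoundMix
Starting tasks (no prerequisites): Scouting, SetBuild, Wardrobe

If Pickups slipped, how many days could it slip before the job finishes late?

Scouting→Rehearsal→ColorGrade = 5+5+4 = 14 sets the makespan at 14 days.
The longest chain containing Pickups totals 12 days.
Float = 14 − 12 = 2.

2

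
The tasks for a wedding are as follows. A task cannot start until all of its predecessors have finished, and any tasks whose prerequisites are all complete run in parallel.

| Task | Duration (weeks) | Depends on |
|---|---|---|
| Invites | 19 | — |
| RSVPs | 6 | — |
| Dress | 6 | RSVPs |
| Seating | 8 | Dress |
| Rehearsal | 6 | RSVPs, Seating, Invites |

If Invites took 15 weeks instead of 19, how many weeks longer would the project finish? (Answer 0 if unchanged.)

0

Actual critical path: RSVPs→Dress→Seating→Rehearsal = 6+6+8+6 = 26 ⇒ 26 weeks.
The longest path through Invites is only 25 weeks, so Invites has float 1.
That remains the longest chain; total 26 weeks.
Change in finish: 26 − 26 = +0 weeks.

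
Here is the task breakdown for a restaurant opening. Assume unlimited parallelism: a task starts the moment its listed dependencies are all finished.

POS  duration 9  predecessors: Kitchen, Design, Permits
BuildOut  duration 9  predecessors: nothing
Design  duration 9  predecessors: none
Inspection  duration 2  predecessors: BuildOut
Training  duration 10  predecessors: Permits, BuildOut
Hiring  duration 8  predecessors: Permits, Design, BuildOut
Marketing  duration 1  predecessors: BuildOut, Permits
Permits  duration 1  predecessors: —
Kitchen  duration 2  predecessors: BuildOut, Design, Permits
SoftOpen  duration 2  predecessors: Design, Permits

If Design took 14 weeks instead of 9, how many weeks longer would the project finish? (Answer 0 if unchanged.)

Actual critical path: Design→Kitchen→POS = 9+2+9 = 20 ⇒ 20 weeks.
Design is on the critical path; changing it to 14 makes that path 25 weeks.
That remains the longest chain; total 25 weeks.
Change in finish: 25 − 20 = +5 weeks.

5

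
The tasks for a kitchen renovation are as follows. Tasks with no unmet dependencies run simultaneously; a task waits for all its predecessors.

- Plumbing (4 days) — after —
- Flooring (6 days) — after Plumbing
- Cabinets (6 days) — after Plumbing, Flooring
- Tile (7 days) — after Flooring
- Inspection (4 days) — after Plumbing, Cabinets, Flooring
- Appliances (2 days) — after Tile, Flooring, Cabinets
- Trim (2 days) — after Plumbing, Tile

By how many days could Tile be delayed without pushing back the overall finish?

1

Plumbing→Flooring→Cabinets→Inspection = 4+6+6+4 = 20 sets the makespan at 20 days.
Longest path through Tile: 19 days (earliest finish 17, latest finish 18).
So Tile can slip 18 − 17 = 1 day.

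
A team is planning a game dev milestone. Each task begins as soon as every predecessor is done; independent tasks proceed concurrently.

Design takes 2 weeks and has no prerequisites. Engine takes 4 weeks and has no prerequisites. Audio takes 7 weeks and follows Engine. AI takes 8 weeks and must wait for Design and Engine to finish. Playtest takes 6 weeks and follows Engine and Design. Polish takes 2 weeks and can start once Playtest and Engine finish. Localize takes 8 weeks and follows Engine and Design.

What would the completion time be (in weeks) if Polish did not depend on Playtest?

Original critical path: Engine→AI = 4+8 = 12 ⇒ 12 weeks.
Without Playtest→Polish, Polish's earliest start moves from 10 to 4.
After: Engine→AI = 4+8 = 12 → 12 weeks.

12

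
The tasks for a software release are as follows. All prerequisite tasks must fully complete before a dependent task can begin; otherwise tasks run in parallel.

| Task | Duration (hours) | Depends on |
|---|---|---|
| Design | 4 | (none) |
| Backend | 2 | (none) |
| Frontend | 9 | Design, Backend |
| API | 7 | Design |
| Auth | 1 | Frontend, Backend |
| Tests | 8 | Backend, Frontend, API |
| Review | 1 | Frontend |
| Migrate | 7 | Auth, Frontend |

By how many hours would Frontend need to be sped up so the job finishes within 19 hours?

2

Current finish: 21 hours; target: 19.
Frontend is on every critical path, so each hour cut from Frontend cuts the finish by one (this holds down to a finish of 19).
Need 21 − 19 = 2 hours off Frontend → Frontend becomes 7 hours, finish becomes 19.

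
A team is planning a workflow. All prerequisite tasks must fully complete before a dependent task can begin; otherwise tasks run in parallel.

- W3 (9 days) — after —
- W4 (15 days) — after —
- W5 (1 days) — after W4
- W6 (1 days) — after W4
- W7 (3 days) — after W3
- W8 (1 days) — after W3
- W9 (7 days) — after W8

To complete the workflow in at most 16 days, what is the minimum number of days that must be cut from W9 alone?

1

Current finish: 17 days; target: 16.
W9 is on every critical path, so each day cut from W9 cuts the finish by one (this holds down to a finish of 16).
Need 17 − 16 = 1 day off W9 → W9 becomes 6 days, finish becomes 16.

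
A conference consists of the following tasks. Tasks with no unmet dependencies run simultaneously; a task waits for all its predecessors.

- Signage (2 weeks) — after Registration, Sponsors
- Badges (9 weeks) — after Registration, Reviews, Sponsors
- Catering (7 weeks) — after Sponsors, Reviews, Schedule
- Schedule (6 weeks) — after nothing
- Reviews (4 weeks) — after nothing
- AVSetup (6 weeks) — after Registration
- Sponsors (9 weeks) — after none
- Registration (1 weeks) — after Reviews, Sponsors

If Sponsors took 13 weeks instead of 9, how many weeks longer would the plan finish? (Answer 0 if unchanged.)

4

The binding path is Sponsors→Registration→Badges = 9+1+9 = 19; finish at 19 weeks.
Sponsors lies on that path, so at 13 weeks the path becomes 23 weeks.
No other chain overtakes it, so the finish is 23 weeks.
Change in finish: 23 − 19 = +4 weeks.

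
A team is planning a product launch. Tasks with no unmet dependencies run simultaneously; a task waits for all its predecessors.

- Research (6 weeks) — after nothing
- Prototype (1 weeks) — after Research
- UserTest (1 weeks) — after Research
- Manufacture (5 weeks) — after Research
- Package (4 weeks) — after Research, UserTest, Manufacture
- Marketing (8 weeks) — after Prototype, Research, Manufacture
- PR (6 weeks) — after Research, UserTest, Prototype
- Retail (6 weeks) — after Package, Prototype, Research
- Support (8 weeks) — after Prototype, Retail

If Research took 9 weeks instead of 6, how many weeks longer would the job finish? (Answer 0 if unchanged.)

3

As given, the longest chain is Research→Manufacture→Package→Retail→Support = 6+5+4+6+8 = 29, so the finish is 29 weeks.
Research is on the critical path; changing it to 9 makes that path 32 weeks.
No other chain overtakes it, so the finish is 32 weeks.
Change in finish: 32 − 29 = +3 weeks.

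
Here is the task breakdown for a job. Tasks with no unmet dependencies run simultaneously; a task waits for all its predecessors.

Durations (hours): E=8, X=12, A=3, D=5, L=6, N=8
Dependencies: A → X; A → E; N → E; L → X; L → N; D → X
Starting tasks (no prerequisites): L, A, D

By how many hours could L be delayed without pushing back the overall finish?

0

The longest chain is L→N→E = 6+8+8 = 22; overall finish 22 hours.
L finishes as early as 6 and must finish by 6.
Slack of L = 0 − 0 = 0 hours.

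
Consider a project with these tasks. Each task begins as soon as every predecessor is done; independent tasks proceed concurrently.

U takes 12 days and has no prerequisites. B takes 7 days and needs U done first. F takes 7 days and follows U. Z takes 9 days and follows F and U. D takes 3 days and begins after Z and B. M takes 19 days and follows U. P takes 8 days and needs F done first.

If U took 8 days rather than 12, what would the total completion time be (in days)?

The binding path is U→F→Z→D = 12+7+9+3 = 31; finish at 31 days.
U lies on that path, so at 8 days the path becomes 27 days.
That remains the longest chain; total 27 days.

27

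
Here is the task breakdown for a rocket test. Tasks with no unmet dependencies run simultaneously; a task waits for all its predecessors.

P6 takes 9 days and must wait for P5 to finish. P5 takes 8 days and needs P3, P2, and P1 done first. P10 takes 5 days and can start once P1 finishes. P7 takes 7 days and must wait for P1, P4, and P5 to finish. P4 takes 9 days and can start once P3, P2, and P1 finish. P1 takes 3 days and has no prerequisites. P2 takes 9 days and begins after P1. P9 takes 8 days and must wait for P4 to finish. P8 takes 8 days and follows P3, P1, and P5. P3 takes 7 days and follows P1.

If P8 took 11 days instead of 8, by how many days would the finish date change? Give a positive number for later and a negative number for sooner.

2

Actual critical path: P1→P2→P4→P9 = 3+9+9+8 = 29 ⇒ 29 days.
P8 has 1 day of float (longest path through it is 28).
New critical path: P1→P2→P5→P8 = 3+9+8+11 = 31 ⇒ 31 days.
Change in finish: 31 − 29 = +2 days.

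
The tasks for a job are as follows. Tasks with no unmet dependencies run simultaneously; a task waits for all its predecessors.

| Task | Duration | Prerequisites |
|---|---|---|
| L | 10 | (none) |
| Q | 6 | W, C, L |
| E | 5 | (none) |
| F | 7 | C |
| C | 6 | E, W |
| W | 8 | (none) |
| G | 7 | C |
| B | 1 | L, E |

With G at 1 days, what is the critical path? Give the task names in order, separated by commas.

W, C, F

Actual critical path: W→C→G = 8+6+7 = 21 ⇒ 21 days.
G lies on that path, so at 1 day the path becomes 15 days.
New critical path: W→C→F = 8+6+7 = 21 ⇒ 21 days.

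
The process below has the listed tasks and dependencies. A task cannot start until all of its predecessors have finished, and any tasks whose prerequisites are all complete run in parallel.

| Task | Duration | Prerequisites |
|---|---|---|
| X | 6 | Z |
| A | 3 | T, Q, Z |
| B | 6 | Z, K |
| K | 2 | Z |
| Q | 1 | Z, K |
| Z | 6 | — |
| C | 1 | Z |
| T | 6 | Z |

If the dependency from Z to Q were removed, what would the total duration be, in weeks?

Original critical path: Z→T→A = 6+6+3 = 15 ⇒ 15 weeks.
Dropping Z→Q doesn't change Q's earliest start (8); another predecessor still binds.
After: Z→T→A = 6+6+3 = 15 → 15 weeks.

15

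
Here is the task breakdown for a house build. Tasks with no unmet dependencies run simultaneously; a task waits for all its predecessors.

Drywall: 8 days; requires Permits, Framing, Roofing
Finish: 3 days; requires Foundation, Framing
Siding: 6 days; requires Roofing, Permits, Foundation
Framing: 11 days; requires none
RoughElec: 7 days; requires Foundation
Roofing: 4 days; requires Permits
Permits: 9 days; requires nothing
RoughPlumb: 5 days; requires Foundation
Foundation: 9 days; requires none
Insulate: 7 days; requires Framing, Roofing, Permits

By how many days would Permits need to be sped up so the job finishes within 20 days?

1

Current finish: 21 days; target: 20.
Permits is on every critical path, so each day cut from Permits cuts the finish by one (this holds down to a finish of 19).
Need 21 − 20 = 1 day off Permits → Permits becomes 8 days, finish becomes 20.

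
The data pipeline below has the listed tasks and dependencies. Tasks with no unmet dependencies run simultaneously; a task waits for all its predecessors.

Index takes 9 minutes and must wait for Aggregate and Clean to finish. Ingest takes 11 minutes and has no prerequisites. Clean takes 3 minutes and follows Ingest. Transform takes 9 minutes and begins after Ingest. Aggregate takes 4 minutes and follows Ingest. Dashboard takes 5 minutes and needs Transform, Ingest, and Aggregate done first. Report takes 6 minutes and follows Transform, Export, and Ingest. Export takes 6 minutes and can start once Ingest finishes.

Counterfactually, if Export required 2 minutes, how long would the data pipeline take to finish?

26

The binding path is Ingest→Transform→Report = 11+9+6 = 26; finish at 26 minutes.
Export is off the critical path — its longest chain is 23 minutes, giving 3 of slack.
The critical path is still Ingest→Transform→Report; finish is now 26 minutes.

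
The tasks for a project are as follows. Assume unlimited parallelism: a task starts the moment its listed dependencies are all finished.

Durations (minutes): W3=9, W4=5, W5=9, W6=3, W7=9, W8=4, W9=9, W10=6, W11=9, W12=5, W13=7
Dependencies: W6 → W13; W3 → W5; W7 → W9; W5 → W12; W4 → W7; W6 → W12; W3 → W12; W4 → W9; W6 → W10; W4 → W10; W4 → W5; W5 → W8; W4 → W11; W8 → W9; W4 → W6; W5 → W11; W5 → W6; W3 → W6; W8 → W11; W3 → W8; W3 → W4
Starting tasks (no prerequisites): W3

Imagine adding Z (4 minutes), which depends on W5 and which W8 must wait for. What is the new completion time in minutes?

Originally the job takes 36 minutes.
With Z inserted, W8 now waits for max(W5, W3, Z).
New critical path: W3→W4→W5→Z→W8→W9 = 9+5+9+4+4+9 = 40 ⇒ 40 minutes.

40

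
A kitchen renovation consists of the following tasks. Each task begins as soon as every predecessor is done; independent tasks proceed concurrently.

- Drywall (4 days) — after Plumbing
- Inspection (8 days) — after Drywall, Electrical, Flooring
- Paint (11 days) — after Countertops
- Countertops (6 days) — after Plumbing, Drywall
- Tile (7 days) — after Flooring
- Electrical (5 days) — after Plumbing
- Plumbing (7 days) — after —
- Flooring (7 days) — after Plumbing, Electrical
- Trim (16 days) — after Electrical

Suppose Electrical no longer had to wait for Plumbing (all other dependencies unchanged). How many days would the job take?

Before: longest chain Plumbing→Electrical→Trim = 7+5+16 = 28, finish 28.
Without Plumbing→Electrical, Electrical's earliest start moves from 7 to 0.
After: Plumbing→Drywall→Countertops→Paint = 7+4+6+11 = 28 → 28 days.

28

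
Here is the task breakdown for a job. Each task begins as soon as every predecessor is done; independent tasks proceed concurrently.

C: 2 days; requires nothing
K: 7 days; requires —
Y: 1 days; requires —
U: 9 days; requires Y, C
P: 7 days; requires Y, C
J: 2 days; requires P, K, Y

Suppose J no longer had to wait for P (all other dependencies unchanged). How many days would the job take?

Original critical path: C→U = 2+9 = 11 ⇒ 11 days.
Without P→J, J's earliest start moves from 9 to 7.
After: C→U = 2+9 = 11 → 11 days.

11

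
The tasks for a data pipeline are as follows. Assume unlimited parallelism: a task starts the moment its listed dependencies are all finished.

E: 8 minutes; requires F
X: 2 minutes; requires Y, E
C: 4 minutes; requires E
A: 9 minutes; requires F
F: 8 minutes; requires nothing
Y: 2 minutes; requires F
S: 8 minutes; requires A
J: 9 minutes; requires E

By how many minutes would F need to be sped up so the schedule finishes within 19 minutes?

Current finish: 25 minutes; target: 19.
F is on every critical path, so each minute cut from F cuts the finish by one (this holds down to a finish of 18).
Need 25 − 19 = 6 minutes off F → F becomes 2 minutes, finish becomes 19.

6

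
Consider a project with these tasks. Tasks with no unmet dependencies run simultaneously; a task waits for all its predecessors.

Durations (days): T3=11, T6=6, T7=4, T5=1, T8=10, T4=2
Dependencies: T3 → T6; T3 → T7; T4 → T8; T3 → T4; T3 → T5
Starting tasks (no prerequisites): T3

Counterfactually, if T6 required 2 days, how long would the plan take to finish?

23

Actual critical path: T3→T4→T8 = 11+2+10 = 23 ⇒ 23 days.
The longest path through T6 is only 17 days, so T6 has float 6.
The critical path is still T3→T4→T8; finish is now 23 days.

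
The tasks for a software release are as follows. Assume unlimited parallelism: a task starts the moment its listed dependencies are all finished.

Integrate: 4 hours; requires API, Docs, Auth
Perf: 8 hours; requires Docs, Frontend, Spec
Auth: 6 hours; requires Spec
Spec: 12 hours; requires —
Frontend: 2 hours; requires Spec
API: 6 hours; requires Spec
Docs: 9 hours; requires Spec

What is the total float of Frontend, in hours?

7

The longest chain is Spec→Docs→Perf = 12+9+8 = 29; overall finish 29 hours.
Frontend finishes as early as 14 and must finish by 21.
So Frontend can slip 21 − 14 = 7 hours.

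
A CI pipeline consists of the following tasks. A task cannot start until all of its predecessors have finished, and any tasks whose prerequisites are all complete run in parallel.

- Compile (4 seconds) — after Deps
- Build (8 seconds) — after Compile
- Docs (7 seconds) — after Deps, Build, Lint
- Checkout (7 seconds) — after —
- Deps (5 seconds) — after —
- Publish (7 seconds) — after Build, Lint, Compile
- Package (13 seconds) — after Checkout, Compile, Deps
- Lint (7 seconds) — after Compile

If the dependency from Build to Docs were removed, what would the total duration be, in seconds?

With the dependency in place, Deps→Compile→Build→Docs = 5+4+8+7 = 24 sets the finish at 24 seconds.
Without Build→Docs, Docs's earliest start moves from 17 to 16.
New critical path: Deps→Compile→Build→Publish = 5+4+8+7 = 24 ⇒ 24 seconds.

24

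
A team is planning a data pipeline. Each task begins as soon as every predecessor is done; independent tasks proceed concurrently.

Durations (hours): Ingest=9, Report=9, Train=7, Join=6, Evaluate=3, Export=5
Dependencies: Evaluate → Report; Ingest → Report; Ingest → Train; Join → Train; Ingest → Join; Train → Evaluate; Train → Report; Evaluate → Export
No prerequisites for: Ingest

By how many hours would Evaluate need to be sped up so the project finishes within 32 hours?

2

Current finish: 34 hours; target: 32.
Evaluate is on every critical path, so each hour cut from Evaluate cuts the finish by one (this holds down to a finish of 32).
Need 34 − 32 = 2 hours off Evaluate → Evaluate becomes 1 hour, finish becomes 32.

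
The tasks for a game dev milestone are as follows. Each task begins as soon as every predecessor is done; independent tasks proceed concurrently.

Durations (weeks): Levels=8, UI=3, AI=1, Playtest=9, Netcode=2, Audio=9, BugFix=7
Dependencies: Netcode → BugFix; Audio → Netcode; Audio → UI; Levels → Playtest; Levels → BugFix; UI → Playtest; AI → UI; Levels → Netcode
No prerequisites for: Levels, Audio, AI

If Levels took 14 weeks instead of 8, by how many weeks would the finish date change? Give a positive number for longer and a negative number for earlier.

2

Actual critical path: Audio→UI→Playtest = 9+3+9 = 21 ⇒ 21 weeks.
Levels is off the critical path — its longest chain is 17 weeks, giving 4 of slack.
Now Levels→Netcode→BugFix = 14+2+7 = 23 is longest, so the finish becomes 23 weeks.
Change in finish: 23 − 21 = +2 weeks.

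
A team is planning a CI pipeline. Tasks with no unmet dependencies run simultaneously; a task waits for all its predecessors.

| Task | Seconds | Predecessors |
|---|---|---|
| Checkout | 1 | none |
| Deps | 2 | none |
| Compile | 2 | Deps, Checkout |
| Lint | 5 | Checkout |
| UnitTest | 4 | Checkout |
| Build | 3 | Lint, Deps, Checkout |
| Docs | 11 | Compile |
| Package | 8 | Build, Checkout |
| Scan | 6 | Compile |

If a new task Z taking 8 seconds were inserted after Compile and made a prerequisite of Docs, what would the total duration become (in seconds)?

Originally the plan takes 17 seconds.
With Z inserted, Docs now waits for max(Compile, Z).
New critical path: Deps→Compile→Z→Docs = 2+2+8+11 = 23 ⇒ 23 seconds.

23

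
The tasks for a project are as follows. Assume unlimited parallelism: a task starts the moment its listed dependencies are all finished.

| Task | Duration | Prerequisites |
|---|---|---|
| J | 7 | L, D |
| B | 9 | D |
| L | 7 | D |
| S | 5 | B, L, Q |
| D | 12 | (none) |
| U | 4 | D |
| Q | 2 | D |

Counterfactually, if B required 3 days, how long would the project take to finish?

26

Critical path before the change: D→B→S = 12+9+5 = 26 giving 26 days.
Since B is critical, the -6 change carries straight to that chain (now 20 days).
Now D→L→J = 12+7+7 = 26 is longest, so the finish becomes 26 days.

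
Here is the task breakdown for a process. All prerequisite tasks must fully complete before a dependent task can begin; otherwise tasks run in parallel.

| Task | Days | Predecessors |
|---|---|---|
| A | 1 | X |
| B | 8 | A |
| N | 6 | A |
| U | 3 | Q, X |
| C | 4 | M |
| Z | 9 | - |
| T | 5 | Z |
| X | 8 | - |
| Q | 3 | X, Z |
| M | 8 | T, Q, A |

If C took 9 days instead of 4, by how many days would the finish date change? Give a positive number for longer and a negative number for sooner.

Baseline: Z→T→M→C = 9+5+8+4 = 26 → 26 days.
C lies on that path, so at 9 days the path becomes 31 days.
No other chain overtakes it, so the finish is 31 days.
Change in finish: 31 − 26 = +5 days.

5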